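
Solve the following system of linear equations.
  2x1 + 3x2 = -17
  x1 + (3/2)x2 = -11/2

no solution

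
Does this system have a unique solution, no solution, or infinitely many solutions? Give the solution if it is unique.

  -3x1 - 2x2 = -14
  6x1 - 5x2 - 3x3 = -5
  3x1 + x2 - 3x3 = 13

Row-reduce the augmented matrix:
R1 ← R1 / (-3).
R2 ← R2 − 6·R1.
R3 ← R3 − 3·R1.
R2 ← R2 / (-9).
R1 ← R1 − 2/3·R2.
R3 ← R3 + 1·R2.
R3 ← R3 / (-8/3).
R1 ← R1 + 2/9·R3.
R2 ← R2 − 1/3·R3.
Reading off the reduced rows gives x1 = 2, x2 = 4, x3 = -1.

x1 = 2, x2 = 4, x3 = -1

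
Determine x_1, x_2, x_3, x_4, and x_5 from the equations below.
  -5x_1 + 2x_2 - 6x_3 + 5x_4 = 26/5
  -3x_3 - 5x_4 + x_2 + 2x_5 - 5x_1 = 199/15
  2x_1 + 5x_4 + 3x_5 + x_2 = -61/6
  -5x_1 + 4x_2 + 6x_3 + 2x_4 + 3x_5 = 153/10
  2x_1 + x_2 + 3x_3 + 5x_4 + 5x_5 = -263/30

Row-reduce the augmented matrix:
R1 ← R1 / (-5).
R2 ← R2 + 5·R1.
R3 ← R3 − 2·R1.
R4 ← R4 + 5·R1.
R5 ← R5 − 2·R1.
R2 ← R2 / (-1).
R1 ← R1 + 2/5·R2.
R3 ← R3 − 9/5·R2.
R4 ← R4 − 2·R2.
R5 ← R5 − 9/5·R2.
R3 ← R3 / (3).
R2 ← R2 + 3·R3.
R4 ← R4 − 18·R3.
R5 ← R5 − 6·R3.
R4 ← R4 / (43).
R1 ← R1 − 3·R4.
R2 ← R2 + 1·R4.
R3 ← R3 + 11/3·R4.
R5 ← R5 − 11·R4.
R5 ← R5 / (804/215).
R1 ← R1 − 317/215·R5.
R2 ← R2 − 826/215·R5.
R3 ← R3 + 374/645·R5.
R4 ← R4 + 163/215·R5.
Reading off the reduced rows gives x_1 = -8/3, x_2 = 0, x_3 = 4/5, x_4 = -2/3, x_5 = -1/2.

x_1 = -8/3, x_2 = 0, x_3 = 4/5, x_4 = -2/3, x_5 = -1/2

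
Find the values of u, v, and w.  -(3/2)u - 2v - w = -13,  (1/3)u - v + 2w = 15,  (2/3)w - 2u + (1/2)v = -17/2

Row-reduce the augmented matrix:
R1 ← R1 / (-3/2).
R2 ← R2 − 1/3·R1.
R3 ← R3 + 2·R1.
R2 ← R2 / (-13/9).
R1 ← R1 − 4/3·R2.
R3 ← R3 − 19/6·R2.
R3 ← R3 / (230/39).
R1 ← R1 − 30/13·R3.
R2 ← R2 + 16/13·R3.
Reading off the reduced rows gives u = 6, v = -1, w = 6.

u = 6, v = -1, w = 6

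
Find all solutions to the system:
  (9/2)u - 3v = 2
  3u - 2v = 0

no solution

Row-reduce:
R1 ← R1 / (9/2).
R2 ← R2 − 3·R1.
Row 2 reduces to 0 = -4/3, a contradiction. The system is inconsistent.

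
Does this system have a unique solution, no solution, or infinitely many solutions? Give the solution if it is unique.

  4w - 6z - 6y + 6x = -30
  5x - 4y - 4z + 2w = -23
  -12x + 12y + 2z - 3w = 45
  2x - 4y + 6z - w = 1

infinitely many solutions

Row-reduce:
R1 ← R1 / (6).
R2 ← R2 − 5·R1.
R3 ← R3 + 12·R1.
R4 ← R4 − 2·R1.
R1 ← R1 + 1·R2.
R4 ← R4 + 2·R2.
R3 ← R3 / (-10).
R2 ← R2 − 1·R3.
R4 ← R4 − 10·R3.
Rank is 3 with 4 unknowns, leaving w free.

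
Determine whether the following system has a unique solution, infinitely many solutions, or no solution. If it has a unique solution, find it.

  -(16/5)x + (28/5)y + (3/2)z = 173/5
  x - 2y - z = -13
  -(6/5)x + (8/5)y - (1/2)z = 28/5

no solution

Row-reduce:
R1 ← R1 / (-16/5).
R2 ← R2 − 1·R1.
R3 ← R3 + 6/5·R1.
R2 ← R2 / (-1/4).
R1 ← R1 + 7/4·R2.
R3 ← R3 + 1/2·R2.
Row 3 reduces to 0 = -3, a contradiction. The system is inconsistent.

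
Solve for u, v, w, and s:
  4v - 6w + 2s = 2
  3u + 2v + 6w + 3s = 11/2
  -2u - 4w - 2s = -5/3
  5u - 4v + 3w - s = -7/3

u = 1/3, v = 3/2, w = 1/2, s = -1/2

Row-reduce the augmented matrix:
Swap R1 and R2.
R1 ← R1 / (3).
R3 ← R3 + 2·R1.
R4 ← R4 − 5·R1.
R2 ← R2 / (4).
R1 ← R1 − 2/3·R2.
R3 ← R3 − 4/3·R2.
R4 ← R4 + 22/3·R2.
R3 ← R3 / (2).
R1 ← R1 − 3·R3.
R2 ← R2 + 3/2·R3.
R4 ← R4 + 18·R3.
R4 ← R4 / (-25/3).
R1 ← R1 − 5/3·R4.
R3 ← R3 + 1/3·R4.
Reading off the reduced rows gives u = 1/3, v = 3/2, w = 1/2, s = -1/2.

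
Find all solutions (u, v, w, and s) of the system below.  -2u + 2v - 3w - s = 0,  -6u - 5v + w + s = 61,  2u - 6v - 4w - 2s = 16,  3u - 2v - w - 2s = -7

Row-reduce the augmented matrix:
R1 ← R1 / (-2).
R2 ← R2 + 6·R1.
R3 ← R3 − 2·R1.
R4 ← R4 − 3·R1.
R2 ← R2 / (-11).
R1 ← R1 + 1·R2.
R3 ← R3 + 4·R2.
R4 ← R4 − 1·R2.
R3 ← R3 / (-117/11).
R1 ← R1 − 13/22·R3.
R2 ← R2 + 10/11·R3.
R4 ← R4 + 101/22·R3.
R4 ← R4 / (-142/117).
R1 ← R1 + 1/9·R4.
R2 ← R2 − 2/117·R4.
R3 ← R3 − 49/117·R4.
Reading off the reduced rows gives u = -6, v = -5, w = 1, s = -1.

u = -6, v = -5, w = 1, s = -1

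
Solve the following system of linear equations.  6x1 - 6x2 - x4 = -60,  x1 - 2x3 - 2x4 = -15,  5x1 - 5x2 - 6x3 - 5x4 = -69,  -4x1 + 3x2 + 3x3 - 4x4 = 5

x1 = -5, x2 = 4, x3 = -1, x4 = 6

Row-reduce the augmented matrix:
R1 ← R1 / (6).
R2 ← R2 − 1·R1.
R3 ← R3 − 5·R1.
R4 ← R4 + 4·R1.
R1 ← R1 + 1·R2.
R4 ← R4 + 1·R2.
R3 ← R3 / (-6).
R1 ← R1 + 2·R3.
R2 ← R2 + 2·R3.
R4 ← R4 − 1·R3.
R4 ← R4 / (-259/36).
R1 ← R1 + 11/18·R4.
R2 ← R2 + 4/9·R4.
R3 ← R3 − 25/36·R4.
Reading off the reduced rows gives x1 = -5, x2 = 4, x3 = -1, x4 = 6.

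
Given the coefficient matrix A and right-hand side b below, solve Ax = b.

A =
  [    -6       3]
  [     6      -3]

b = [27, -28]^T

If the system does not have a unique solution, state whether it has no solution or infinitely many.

no solution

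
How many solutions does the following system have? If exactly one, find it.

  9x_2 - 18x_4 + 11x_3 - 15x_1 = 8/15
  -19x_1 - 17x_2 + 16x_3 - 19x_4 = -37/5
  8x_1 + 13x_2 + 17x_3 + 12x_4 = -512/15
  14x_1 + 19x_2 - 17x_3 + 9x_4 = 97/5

Row-reduce the augmented matrix:
R1 ← R1 / (-15).
R2 ← R2 + 19·R1.
R3 ← R3 − 8·R1.
R4 ← R4 − 14·R1.
R2 ← R2 / (-142/5).
R1 ← R1 + 3/5·R2.
R3 ← R3 − 89/5·R2.
R4 ← R4 − 137/5·R2.
R3 ← R3 / (3431/142).
R1 ← R1 + 331/426·R3.
R2 ← R2 + 31/426·R3.
R4 ← R4 + 673/142·R3.
R4 ← R4 / (-10965/3431).
R1 ← R1 − 13108/10293·R4.
R2 ← R2 + 1229/10293·R4.
R3 ← R3 − 679/3431·R4.
Reading off the reduced rows gives x_1 = 2/3, x_2 = 0, x_3 = -4/3, x_4 = -7/5.

x_1 = 2/3, x_2 = 0, x_3 = -4/3, x_4 = -7/5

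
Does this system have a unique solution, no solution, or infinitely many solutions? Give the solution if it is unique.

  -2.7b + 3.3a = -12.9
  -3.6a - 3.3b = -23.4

Row-reduce the augmented matrix:
R1 ← R1 / (33/10).
R2 ← R2 + 18/5·R1.
R2 ← R2 / (-687/110).
R1 ← R1 + 9/11·R2.
Reading off the reduced rows gives a = 1, b = 6.

a = 1, b = 6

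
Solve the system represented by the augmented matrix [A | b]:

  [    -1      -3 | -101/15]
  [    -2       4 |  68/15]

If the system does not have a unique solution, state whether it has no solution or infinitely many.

x_1 = 4/3, x_2 = 9/5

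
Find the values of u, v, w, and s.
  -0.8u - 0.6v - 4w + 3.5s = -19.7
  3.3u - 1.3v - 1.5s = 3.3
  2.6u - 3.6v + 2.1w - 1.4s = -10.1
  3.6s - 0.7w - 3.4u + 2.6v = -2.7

u = 2, v = 6, w = 1, s = -3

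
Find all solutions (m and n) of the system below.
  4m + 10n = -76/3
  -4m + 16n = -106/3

m = -1/2, n = -7/3

Row-reduce the augmented matrix:
R1 ← R1 / (4).
R2 ← R2 + 4·R1.
R2 ← R2 / (26).
R1 ← R1 − 5/2·R2.
Reading off the reduced rows gives m = -1/2, n = -7/3.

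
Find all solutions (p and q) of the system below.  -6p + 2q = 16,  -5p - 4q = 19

p = -3, q = -1

Row-reduce the augmented matrix:
R1 ← R1 / (-6).
R2 ← R2 + 5·R1.
R2 ← R2 / (-17/3).
R1 ← R1 + 1/3·R2.
Reading off the reduced rows gives p = -3, q = -1.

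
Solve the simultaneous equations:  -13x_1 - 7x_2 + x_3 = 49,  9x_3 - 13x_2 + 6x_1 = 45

infinitely many solutions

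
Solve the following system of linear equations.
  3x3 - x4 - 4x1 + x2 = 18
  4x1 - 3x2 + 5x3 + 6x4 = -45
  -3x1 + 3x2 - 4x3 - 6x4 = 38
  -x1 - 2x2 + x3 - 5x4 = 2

x1 = -5, x2 = 3, x3 = -2, x4 = -1

Row-reduce the augmented matrix:
R1 ← R1 / (-4).
R2 ← R2 − 4·R1.
R3 ← R3 + 3·R1.
R4 ← R4 + 1·R1.
R2 ← R2 / (-2).
R1 ← R1 + 1/4·R2.
R3 ← R3 − 9/4·R2.
R4 ← R4 + 9/4·R2.
R3 ← R3 / (11/4).
R1 ← R1 + 7/4·R3.
R2 ← R2 + 4·R3.
R4 ← R4 + 35/4·R3.
R4 ← R4 / (-101/11).
R1 ← R1 + 3/22·R4.
R2 ← R2 + 43/22·R4.
R3 ← R3 − 3/22·R4.
Reading off the reduced rows gives x1 = -5, x2 = 3, x3 = -2, x4 = -1.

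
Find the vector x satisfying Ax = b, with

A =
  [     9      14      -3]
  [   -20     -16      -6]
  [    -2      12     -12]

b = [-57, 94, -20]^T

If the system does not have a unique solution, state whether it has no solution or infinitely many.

infinitely many solutions

Row-reduce:
R1 ← R1 / (9).
R2 ← R2 + 20·R1.
R3 ← R3 + 2·R1.
R2 ← R2 / (136/9).
R1 ← R1 − 14/9·R2.
R3 ← R3 − 136/9·R2.
Rank is 2 with 3 unknowns, leaving x_3 free.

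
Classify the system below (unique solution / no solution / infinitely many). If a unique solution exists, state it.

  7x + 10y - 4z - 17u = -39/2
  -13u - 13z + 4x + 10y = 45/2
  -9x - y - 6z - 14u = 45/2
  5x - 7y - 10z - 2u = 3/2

Row-reduce the augmented matrix:
R1 ← R1 / (7).
R2 ← R2 − 4·R1.
R3 ← R3 + 9·R1.
R4 ← R4 − 5·R1.
R2 ← R2 / (30/7).
R1 ← R1 − 10/7·R2.
R3 ← R3 − 83/7·R2.
R4 ← R4 + 99/7·R2.
R3 ← R3 / (37/2).
R1 ← R1 − 3·R3.
R2 ← R2 + 5/2·R3.
R4 ← R4 + 85/2·R3.
R4 ← R4 / (-34516/555).
R1 ← R1 − 1669/555·R4.
R2 ← R2 + 811/185·R4.
R3 ← R3 + 803/555·R4.
Reading off the reduced rows gives x = -3, y = 3/2, z = -3, u = 3/2.

x = -3, y = 3/2, z = -3, u = 3/2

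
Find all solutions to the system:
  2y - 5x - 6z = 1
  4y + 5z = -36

infinitely many solutions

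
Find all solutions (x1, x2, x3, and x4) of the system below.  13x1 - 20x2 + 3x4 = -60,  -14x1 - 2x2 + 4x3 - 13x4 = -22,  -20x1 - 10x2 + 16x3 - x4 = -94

Row-reduce:
R1 ← R1 / (13).
R2 ← R2 + 14·R1.
R3 ← R3 + 20·R1.
R2 ← R2 / (-306/13).
R1 ← R1 + 20/13·R2.
R3 ← R3 + 530/13·R2.
R3 ← R3 / (1388/153).
R1 ← R1 + 40/153·R3.
R2 ← R2 + 26/153·R3.
Rank is 3 with 4 unknowns, leaving x4 free.

infinitely many solutions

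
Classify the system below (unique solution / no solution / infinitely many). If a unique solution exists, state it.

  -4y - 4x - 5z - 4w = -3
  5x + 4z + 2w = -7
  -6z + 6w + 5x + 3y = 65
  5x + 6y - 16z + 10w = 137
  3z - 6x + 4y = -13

x = 1, y = 2, z = -5, w = 4

Row-reduce the augmented matrix:
R1 ← R1 / (-4).
R2 ← R2 − 5·R1.
R3 ← R3 − 5·R1.
R4 ← R4 − 5·R1.
R5 ← R5 + 6·R1.
R2 ← R2 / (-5).
R1 ← R1 − 1·R2.
R3 ← R3 + 2·R2.
R4 ← R4 − 1·R2.
R5 ← R5 − 10·R2.
R3 ← R3 / (-227/20).
R1 ← R1 − 4/5·R3.
R2 ← R2 − 9/20·R3.
R4 ← R4 + 227/10·R3.
R5 ← R5 − 6·R3.
Swap R4 and R5.
R4 ← R4 / (264/227).
R1 ← R1 − 126/227·R4.
R2 ← R2 − 156/227·R4.
R3 ← R3 + 44/227·R4.
R5 reduces to 0 = 0, so the extra equation is consistent.
Reading off the reduced rows gives x = 1, y = 2, z = -5, w = 4.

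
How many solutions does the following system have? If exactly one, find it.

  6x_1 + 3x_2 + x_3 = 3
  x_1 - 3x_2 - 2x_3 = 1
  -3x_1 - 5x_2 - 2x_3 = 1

Row-reduce the augmented matrix:
R1 ← R1 / (6).
R2 ← R2 − 1·R1.
R3 ← R3 + 3·R1.
R2 ← R2 / (-7/2).
R1 ← R1 − 1/2·R2.
R3 ← R3 + 7/2·R2.
R3 ← R3 / (2/3).
R1 ← R1 + 1/7·R3.
R2 ← R2 − 13/21·R3.
Reading off the reduced rows gives x_1 = 1, x_2 = -2, x_3 = 3.

x_1 = 1, x_2 = -2, x_3 = 3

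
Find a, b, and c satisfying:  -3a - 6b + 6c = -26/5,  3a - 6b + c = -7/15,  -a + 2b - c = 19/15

Row-reduce the augmented matrix:
R1 ← R1 / (-3).
R2 ← R2 − 3·R1.
R3 ← R3 + 1·R1.
R2 ← R2 / (-12).
R1 ← R1 − 2·R2.
R3 ← R3 − 4·R2.
R3 ← R3 / (-2/3).
R1 ← R1 + 5/6·R3.
R2 ← R2 + 7/12·R3.
Reading off the reduced rows gives a = -3/5, b = -1/2, c = -5/3.

a = -3/5, b = -1/2, c = -5/3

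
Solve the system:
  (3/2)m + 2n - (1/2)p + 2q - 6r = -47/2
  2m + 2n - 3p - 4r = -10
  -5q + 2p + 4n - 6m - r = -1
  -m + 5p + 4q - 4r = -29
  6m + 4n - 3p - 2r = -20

no solution

Row-reduce:
R1 ← R1 / (3/2).
R2 ← R2 − 2·R1.
R3 ← R3 + 6·R1.
R4 ← R4 + 1·R1.
R5 ← R5 − 6·R1.
R2 ← R2 / (-2/3).
R1 ← R1 − 4/3·R2.
R3 ← R3 − 12·R2.
R4 ← R4 − 4/3·R2.
R5 ← R5 + 4·R2.
R3 ← R3 / (-42).
R1 ← R1 + 5·R3.
R2 ← R2 − 7/2·R3.
R5 ← R5 − 13·R3.
Swap R4 and R5.
R4 ← R4 / (-83/14).
R1 ← R1 − 19/14·R4.
R2 ← R2 − 1/4·R4.
R3 ← R3 − 15/14·R4.
Row 5 reduces to 0 = -2, a contradiction. The system is inconsistent.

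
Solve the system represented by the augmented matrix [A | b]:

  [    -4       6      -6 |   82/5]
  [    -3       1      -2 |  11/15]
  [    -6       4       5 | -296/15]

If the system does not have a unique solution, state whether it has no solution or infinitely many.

Row-reduce the augmented matrix:
R1 ← R1 / (-4).
R2 ← R2 + 3·R1.
R3 ← R3 + 6·R1.
R2 ← R2 / (-7/2).
R1 ← R1 + 3/2·R2.
R3 ← R3 + 5·R2.
R3 ← R3 / (73/7).
R1 ← R1 − 3/7·R3.
R2 ← R2 + 5/7·R3.
Reading off the reduced rows gives x_1 = 2, x_2 = 7/5, x_3 = -8/3.

x_1 = 2, x_2 = 7/5, x_3 = -8/3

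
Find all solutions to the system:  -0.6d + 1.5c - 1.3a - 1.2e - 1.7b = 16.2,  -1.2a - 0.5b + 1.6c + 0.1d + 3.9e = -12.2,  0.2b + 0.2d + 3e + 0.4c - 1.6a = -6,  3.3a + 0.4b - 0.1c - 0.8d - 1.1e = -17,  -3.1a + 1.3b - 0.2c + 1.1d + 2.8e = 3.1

Row-reduce the augmented matrix:
R1 ← R1 / (-13/10).
R2 ← R2 + 6/5·R1.
R3 ← R3 + 8/5·R1.
R4 ← R4 − 33/10·R1.
R5 ← R5 + 31/10·R1.
R2 ← R2 / (139/130).
R1 ← R1 − 17/13·R2.
R3 ← R3 − 149/65·R2.
R4 ← R4 + 509/130·R2.
R5 ← R5 − 348/65·R2.
R3 ← R3 / (-1326/695).
R1 ← R1 + 197/139·R3.
R2 ← R2 − 28/139·R3.
R4 ← R4 − 625/139·R3.
R5 ← R5 + 6749/1390·R3.
R4 ← R4 / (-6767/6630).
R1 ← R1 − 4/663·R4.
R2 ← R2 − 373/663·R4.
R3 ← R3 − 161/663·R4.
R5 ← R5 − 17/39·R4.
R5 ← R5 / (-251967/67670).
R1 ← R1 + 3758/6767·R5.
R2 ← R2 − 25135/6767·R5.
R3 ← R3 − 21299/6767·R5.
R4 ← R4 − 3708/6767·R5.
Reading off the reduced rows gives a = -6, b = -3, c = -1, d = 2, e = -5.

a = -6, b = -3, c = -1, d = 2, e = -5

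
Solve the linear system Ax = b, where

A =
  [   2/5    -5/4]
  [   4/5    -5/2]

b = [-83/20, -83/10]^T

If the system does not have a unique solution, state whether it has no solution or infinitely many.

infinitely many solutions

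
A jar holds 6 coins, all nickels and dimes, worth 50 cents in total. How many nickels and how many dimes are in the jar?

nickels: 2, dimes: 4

Let n = nickels, d = dimes.
  n + d = 6
  5n + 10d = 50
Row-reduce the augmented matrix:
R2 ← R2 − 5·R1.
R2 ← R2 / (5).
R1 ← R1 − 1·R2.
Reading off the reduced rows gives n = 2, d = 4.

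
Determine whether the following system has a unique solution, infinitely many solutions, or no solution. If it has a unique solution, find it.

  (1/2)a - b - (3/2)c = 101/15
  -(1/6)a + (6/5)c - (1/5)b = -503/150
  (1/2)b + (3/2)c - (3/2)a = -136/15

Row-reduce the augmented matrix:
R1 ← R1 / (1/2).
R2 ← R2 + 1/6·R1.
R3 ← R3 + 3/2·R1.
R2 ← R2 / (-8/15).
R1 ← R1 + 2·R2.
R3 ← R3 + 5/2·R2.
R3 ← R3 / (-201/32).
R1 ← R1 + 45/8·R3.
R2 ← R2 + 21/16·R3.
Reading off the reduced rows gives a = 3, b = -4/3, c = -13/5.

a = 3, b = -4/3, c = -13/5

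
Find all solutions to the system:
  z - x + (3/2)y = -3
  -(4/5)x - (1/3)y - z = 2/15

infinitely many solutions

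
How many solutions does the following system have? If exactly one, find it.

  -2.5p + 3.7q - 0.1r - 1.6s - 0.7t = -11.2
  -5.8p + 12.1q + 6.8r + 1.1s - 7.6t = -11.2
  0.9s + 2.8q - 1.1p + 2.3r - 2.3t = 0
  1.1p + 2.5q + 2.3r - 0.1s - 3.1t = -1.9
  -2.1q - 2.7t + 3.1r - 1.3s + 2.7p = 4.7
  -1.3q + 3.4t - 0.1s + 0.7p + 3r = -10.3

p = -1, q = -3, r = -1, s = 3, t = -3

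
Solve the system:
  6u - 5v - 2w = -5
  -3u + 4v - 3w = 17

Row-reduce:
R1 ← R1 / (6).
R2 ← R2 + 3·R1.
R2 ← R2 / (3/2).
R1 ← R1 + 5/6·R2.
Rank is 2 with 3 unknowns, leaving w free.

infinitely many solutions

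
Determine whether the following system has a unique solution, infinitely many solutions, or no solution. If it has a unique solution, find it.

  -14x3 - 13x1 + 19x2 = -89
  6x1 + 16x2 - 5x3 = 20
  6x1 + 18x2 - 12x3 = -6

x1 = 4, x2 = 1, x3 = 4

Row-reduce the augmented matrix:
R1 ← R1 / (-13).
R2 ← R2 − 6·R1.
R3 ← R3 − 6·R1.
R2 ← R2 / (322/13).
R1 ← R1 + 19/13·R2.
R3 ← R3 − 348/13·R2.
R3 ← R3 / (-978/161).
R1 ← R1 − 129/322·R3.
R2 ← R2 + 149/322·R3.
Reading off the reduced rows gives x1 = 4, x2 = 1, x3 = 4.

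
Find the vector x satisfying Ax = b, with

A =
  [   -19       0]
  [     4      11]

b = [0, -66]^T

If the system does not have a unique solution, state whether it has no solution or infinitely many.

x_1 = 0, x_2 = -6

Row-reduce the augmented matrix:
R1 ← R1 / (-19).
R2 ← R2 − 4·R1.
R2 ← R2 / (11).
Reading off the reduced rows gives x_1 = 0, x_2 = -6.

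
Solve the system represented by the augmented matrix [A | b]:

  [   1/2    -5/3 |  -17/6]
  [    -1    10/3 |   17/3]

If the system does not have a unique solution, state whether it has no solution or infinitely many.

Row-reduce:
R1 ← R1 / (1/2).
R2 ← R2 + 1·R1.
Rank is 1 with 2 unknowns, leaving x_2 free.

infinitely many solutions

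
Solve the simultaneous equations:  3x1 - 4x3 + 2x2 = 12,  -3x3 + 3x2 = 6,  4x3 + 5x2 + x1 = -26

Row-reduce the augmented matrix:
R1 ← R1 / (3).
R3 ← R3 − 1·R1.
R2 ← R2 / (3).
R1 ← R1 − 2/3·R2.
R3 ← R3 − 13/3·R2.
R3 ← R3 / (29/3).
R1 ← R1 + 2/3·R3.
R2 ← R2 + 1·R3.
Reading off the reduced rows gives x1 = 0, x2 = -2, x3 = -4.

x1 = 0, x2 = -2, x3 = -4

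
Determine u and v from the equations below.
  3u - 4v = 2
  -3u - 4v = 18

Row-reduce the augmented matrix:
R1 ← R1 / (3).
R2 ← R2 + 3·R1.
R2 ← R2 / (-8).
R1 ← R1 + 4/3·R2.
Reading off the reduced rows gives u = -8/3, v = -5/2.

u = -8/3, v = -5/2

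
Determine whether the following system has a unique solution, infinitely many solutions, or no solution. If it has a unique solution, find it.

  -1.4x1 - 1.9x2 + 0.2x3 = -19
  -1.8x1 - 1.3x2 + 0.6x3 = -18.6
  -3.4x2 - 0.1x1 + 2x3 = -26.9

Row-reduce the augmented matrix:
R1 ← R1 / (-7/5).
R2 ← R2 + 9/5·R1.
R3 ← R3 + 1/10·R1.
R2 ← R2 / (8/7).
R1 ← R1 − 19/14·R2.
R3 ← R3 + 457/140·R2.
R3 ← R3 / (593/200).
R1 ← R1 + 11/20·R3.
R2 ← R2 − 3/10·R3.
Reading off the reduced rows gives x1 = 5, x2 = 6, x3 = -3.

x1 = 5, x2 = 6, x3 = -3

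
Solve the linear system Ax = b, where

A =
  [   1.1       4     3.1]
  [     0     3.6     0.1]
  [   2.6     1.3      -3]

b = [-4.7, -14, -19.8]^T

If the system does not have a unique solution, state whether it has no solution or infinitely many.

Row-reduce the augmented matrix:
R1 ← R1 / (11/10).
R3 ← R3 − 13/5·R1.
R2 ← R2 / (18/5).
R1 ← R1 − 40/11·R2.
R3 ← R3 + 897/110·R2.
R3 ← R3 / (-13333/1320).
R1 ← R1 − 269/99·R3.
R2 ← R2 − 1/36·R3.
Reading off the reduced rows gives x_1 = -1, x_2 = -4, x_3 = 4.

x_1 = -1, x_2 = -4, x_3 = 4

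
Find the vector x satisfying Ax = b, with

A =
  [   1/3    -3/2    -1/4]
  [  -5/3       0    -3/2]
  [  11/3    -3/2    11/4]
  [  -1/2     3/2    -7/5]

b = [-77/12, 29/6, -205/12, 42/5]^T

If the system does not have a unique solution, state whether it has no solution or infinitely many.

no solution

Row-reduce:
R1 ← R1 / (1/3).
R2 ← R2 + 5/3·R1.
R3 ← R3 − 11/3·R1.
R4 ← R4 + 1/2·R1.
R2 ← R2 / (-15/2).
R1 ← R1 + 9/2·R2.
R3 ← R3 − 15·R2.
R4 ← R4 + 3/4·R2.
Swap R3 and R4.
R3 ← R3 / (-3/2).
R1 ← R1 − 9/10·R3.
R2 ← R2 − 11/30·R3.
Row 4 reduces to 0 = -1, a contradiction. The system is inconsistent.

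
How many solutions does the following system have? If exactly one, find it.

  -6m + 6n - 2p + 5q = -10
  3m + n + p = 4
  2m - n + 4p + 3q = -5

infinitely many solutions

Row-reduce:
R1 ← R1 / (-6).
R2 ← R2 − 3·R1.
R3 ← R3 − 2·R1.
R2 ← R2 / (4).
R1 ← R1 + 1·R2.
R3 ← R3 − 1·R2.
R3 ← R3 / (10/3).
R1 ← R1 − 1/3·R3.
Rank is 3 with 4 unknowns, leaving q free.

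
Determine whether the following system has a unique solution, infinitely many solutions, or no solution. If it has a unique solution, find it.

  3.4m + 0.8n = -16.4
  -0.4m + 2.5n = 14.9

m = -6, n = 5

Row-reduce the augmented matrix:
R1 ← R1 / (17/5).
R2 ← R2 + 2/5·R1.
R2 ← R2 / (441/170).
R1 ← R1 − 4/17·R2.
Reading off the reduced rows gives m = -6, n = 5.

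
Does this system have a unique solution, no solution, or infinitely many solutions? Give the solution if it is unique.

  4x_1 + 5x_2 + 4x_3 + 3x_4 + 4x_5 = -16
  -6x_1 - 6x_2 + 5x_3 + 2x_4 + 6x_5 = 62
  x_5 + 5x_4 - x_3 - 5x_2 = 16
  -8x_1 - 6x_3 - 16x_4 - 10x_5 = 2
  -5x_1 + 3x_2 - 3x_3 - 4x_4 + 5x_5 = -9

no solution

Row-reduce:
R1 ← R1 / (4).
R2 ← R2 + 6·R1.
R4 ← R4 + 8·R1.
R5 ← R5 + 5·R1.
R2 ← R2 / (3/2).
R1 ← R1 − 5/4·R2.
R3 ← R3 + 5·R2.
R4 ← R4 − 10·R2.
R5 ← R5 − 37/4·R2.
R3 ← R3 / (107/3).
R1 ← R1 + 49/6·R3.
R2 ← R2 − 22/3·R3.
R4 ← R4 + 214/3·R3.
R5 ← R5 + 395/6·R3.
Swap R4 and R5.
R4 ← R4 / (951/107).
R1 ← R1 − 154/107·R4.
R2 ← R2 + 123/107·R4.
R3 ← R3 − 80/107·R4.
Row 5 reduces to 0 = 2, a contradiction. The system is inconsistent.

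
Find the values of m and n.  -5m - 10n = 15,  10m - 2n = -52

Row-reduce the augmented matrix:
R1 ← R1 / (-5).
R2 ← R2 − 10·R1.
R2 ← R2 / (-22).
R1 ← R1 − 2·R2.
Reading off the reduced rows gives m = -5, n = 1.

m = -5, n = 1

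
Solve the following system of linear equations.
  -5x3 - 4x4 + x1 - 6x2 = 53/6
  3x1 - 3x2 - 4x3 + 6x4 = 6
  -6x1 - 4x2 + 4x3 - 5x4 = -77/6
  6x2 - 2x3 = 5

x1 = 4/3, x2 = 1/3, x3 = -3/2, x4 = -1/2

Row-reduce the augmented matrix:
R2 ← R2 − 3·R1.
R3 ← R3 + 6·R1.
R2 ← R2 / (15).
R1 ← R1 + 6·R2.
R3 ← R3 + 40·R2.
R4 ← R4 − 6·R2.
R3 ← R3 / (10/3).
R1 ← R1 + 3/5·R3.
R2 ← R2 − 11/15·R3.
R4 ← R4 + 32/5·R3.
R4 ← R4 / (732/25).
R1 ← R1 − 331/50·R4.
R2 ← R2 + 149/50·R4.
R3 ← R3 − 57/10·R4.
Reading off the reduced rows gives x1 = 4/3, x2 = 1/3, x3 = -3/2, x4 = -1/2.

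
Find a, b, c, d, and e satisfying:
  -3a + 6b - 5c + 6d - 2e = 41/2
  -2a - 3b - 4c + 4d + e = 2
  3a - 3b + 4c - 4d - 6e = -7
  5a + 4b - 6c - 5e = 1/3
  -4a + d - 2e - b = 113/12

a = -2, b = 4/3, c = 0, d = 3/4, e = -1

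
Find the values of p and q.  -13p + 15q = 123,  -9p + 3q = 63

p = -6, q = 3

Row-reduce the augmented matrix:
R1 ← R1 / (-13).
R2 ← R2 + 9·R1.
R2 ← R2 / (-96/13).
R1 ← R1 + 15/13·R2.
Reading off the reduced rows gives p = -6, q = 3.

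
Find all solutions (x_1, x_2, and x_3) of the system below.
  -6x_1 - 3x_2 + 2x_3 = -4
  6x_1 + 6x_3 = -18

Row-reduce:
R1 ← R1 / (-6).
R2 ← R2 − 6·R1.
R2 ← R2 / (-3).
R1 ← R1 − 1/2·R2.
Rank is 2 with 3 unknowns, leaving x_3 free.

infinitely many solutions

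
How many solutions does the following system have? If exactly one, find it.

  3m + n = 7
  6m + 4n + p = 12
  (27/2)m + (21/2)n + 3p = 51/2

infinitely many solutions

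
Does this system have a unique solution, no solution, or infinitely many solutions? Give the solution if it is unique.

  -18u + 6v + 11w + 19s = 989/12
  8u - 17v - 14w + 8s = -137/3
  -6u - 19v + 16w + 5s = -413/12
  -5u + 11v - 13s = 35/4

u = -1, v = 3, w = 1/3, s = 9/4

Row-reduce the augmented matrix:
R1 ← R1 / (-18).
R2 ← R2 − 8·R1.
R3 ← R3 + 6·R1.
R4 ← R4 + 5·R1.
R2 ← R2 / (-43/3).
R1 ← R1 + 1/3·R2.
R3 ← R3 + 21·R2.
R4 ← R4 − 28/3·R2.
R3 ← R3 / (3313/129).
R1 ← R1 + 103/258·R3.
R2 ← R2 − 82/129·R3.
R4 ← R4 + 773/86·R3.
R4 ← R4 / (-109121/6626).
R1 ← R1 + 12147/6626·R4.
R2 ← R2 + 1716/3313·R4.
R3 ← R3 + 3280/3313·R4.
Reading off the reduced rows gives u = -1, v = 3, w = 1/3, s = 9/4.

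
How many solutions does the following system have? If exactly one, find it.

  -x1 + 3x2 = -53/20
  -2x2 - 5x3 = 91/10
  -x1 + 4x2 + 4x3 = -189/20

x1 = 1/4, x2 = -4/5, x3 = -3/2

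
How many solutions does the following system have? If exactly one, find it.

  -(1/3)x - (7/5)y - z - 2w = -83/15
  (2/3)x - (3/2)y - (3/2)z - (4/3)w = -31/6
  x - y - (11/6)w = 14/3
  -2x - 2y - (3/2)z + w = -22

x = 4, y = 3, z = 4, w = -2

Row-reduce the augmented matrix:
R1 ← R1 / (-1/3).
R2 ← R2 − 2/3·R1.
R3 ← R3 − 1·R1.
R4 ← R4 + 2·R1.
R2 ← R2 / (-43/10).
R1 ← R1 − 21/5·R2.
R3 ← R3 + 26/5·R2.
R4 ← R4 − 32/5·R2.
R3 ← R3 / (53/43).
R1 ← R1 + 18/43·R3.
R2 ← R2 − 35/43·R3.
R4 ← R4 + 61/86·R3.
R4 ← R4 / (2713/636).
R1 ← R1 − 17/53·R4.
R2 ← R2 − 685/318·R4.
R3 ← R3 + 119/106·R4.
Reading off the reduced rows gives x = 4, y = 3, z = 4, w = -2.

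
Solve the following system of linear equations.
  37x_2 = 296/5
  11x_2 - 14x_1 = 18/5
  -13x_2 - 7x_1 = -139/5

Row-reduce the augmented matrix:
Swap R1 and R2.
R1 ← R1 / (-14).
R3 ← R3 + 7·R1.
R2 ← R2 / (37).
R1 ← R1 + 11/14·R2.
R3 ← R3 + 37/2·R2.
R3 reduces to 0 = 0, so the extra equation is consistent.
Reading off the reduced rows gives x_1 = 1, x_2 = 8/5.

x_1 = 1, x_2 = 8/5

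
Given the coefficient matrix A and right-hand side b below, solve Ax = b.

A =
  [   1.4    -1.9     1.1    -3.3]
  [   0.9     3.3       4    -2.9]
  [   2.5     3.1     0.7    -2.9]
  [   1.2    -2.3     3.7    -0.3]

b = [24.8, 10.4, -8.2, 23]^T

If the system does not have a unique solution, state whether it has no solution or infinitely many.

Row-reduce the augmented matrix:
R1 ← R1 / (7/5).
R2 ← R2 − 9/10·R1.
R3 ← R3 − 5/2·R1.
R4 ← R4 − 6/5·R1.
R2 ← R2 / (633/140).
R1 ← R1 + 19/14·R2.
R3 ← R3 − 909/140·R2.
R4 ← R4 + 47/70·R2.
R3 ← R3 / (-2529/422).
R1 ← R1 − 1123/633·R3.
R2 ← R2 − 461/633·R3.
R4 ← R4 − 10274/3165·R3.
R4 ← R4 / (880031/189675).
R1 ← R1 + 52118/37935·R4.
R2 ← R2 − 12419/37935·R4.
R3 ← R3 + 8674/12645·R4.
Reading off the reduced rows gives x_1 = -4, x_2 = -5, x_3 = 4, x_4 = -5.

x_1 = -4, x_2 = -5, x_3 = 4, x_4 = -5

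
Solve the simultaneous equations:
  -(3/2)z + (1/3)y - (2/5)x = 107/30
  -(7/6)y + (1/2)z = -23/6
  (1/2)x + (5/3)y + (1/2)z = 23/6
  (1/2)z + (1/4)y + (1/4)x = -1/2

no solution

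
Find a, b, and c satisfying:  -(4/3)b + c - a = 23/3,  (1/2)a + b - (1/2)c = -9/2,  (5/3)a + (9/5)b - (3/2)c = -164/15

a = 1, b = -2, c = 6

Row-reduce the augmented matrix:
R1 ← R1 / (-1).
R2 ← R2 − 1/2·R1.
R3 ← R3 − 5/3·R1.
R2 ← R2 / (1/3).
R1 ← R1 − 4/3·R2.
R3 ← R3 + 19/45·R2.
R3 ← R3 / (1/6).
R1 ← R1 + 1·R3.
Reading off the reduced rows gives a = 1, b = -2, c = 6.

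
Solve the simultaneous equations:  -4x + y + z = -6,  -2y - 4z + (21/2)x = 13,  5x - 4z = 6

no solution

Row-reduce:
R1 ← R1 / (-4).
R2 ← R2 − 21/2·R1.
R3 ← R3 − 5·R1.
R2 ← R2 / (5/8).
R1 ← R1 + 1/4·R2.
R3 ← R3 − 5/4·R2.
Row 3 reduces to 0 = 4, a contradiction. The system is inconsistent.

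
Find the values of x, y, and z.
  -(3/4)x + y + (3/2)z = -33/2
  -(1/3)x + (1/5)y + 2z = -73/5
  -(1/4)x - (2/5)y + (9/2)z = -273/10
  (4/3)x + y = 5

Row-reduce the augmented matrix:
R1 ← R1 / (-3/4).
R2 ← R2 + 1/3·R1.
R3 ← R3 + 1/4·R1.
R4 ← R4 − 4/3·R1.
R2 ← R2 / (-11/45).
R1 ← R1 + 4/3·R2.
R3 ← R3 + 11/15·R2.
R4 ← R4 − 25/9·R2.
Swap R3 and R4.
R3 ← R3 / (196/11).
R1 ← R1 + 102/11·R3.
R2 ← R2 + 60/11·R3.
R4 reduces to 0 = 0, so the extra equation is consistent.
Reading off the reduced rows gives x = 6, y = -3, z = -6.

x = 6, y = -3, z = -6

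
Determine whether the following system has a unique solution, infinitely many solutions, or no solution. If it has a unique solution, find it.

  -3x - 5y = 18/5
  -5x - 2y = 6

Row-reduce the augmented matrix:
R1 ← R1 / (-3).
R2 ← R2 + 5·R1.
R2 ← R2 / (19/3).
R1 ← R1 − 5/3·R2.
Reading off the reduced rows gives x = -6/5, y = 0.

x = -6/5, y = 0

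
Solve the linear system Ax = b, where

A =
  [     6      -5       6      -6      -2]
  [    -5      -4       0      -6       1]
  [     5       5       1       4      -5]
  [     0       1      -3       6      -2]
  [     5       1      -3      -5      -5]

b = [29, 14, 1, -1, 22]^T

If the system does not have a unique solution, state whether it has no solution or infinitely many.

x_1 = 0, x_2 = -3, x_3 = 0, x_4 = -1, x_5 = -4

Row-reduce the augmented matrix:
R1 ← R1 / (6).
R2 ← R2 + 5·R1.
R3 ← R3 − 5·R1.
R5 ← R5 − 5·R1.
R2 ← R2 / (-49/6).
R1 ← R1 + 5/6·R2.
R3 ← R3 − 55/6·R2.
R4 ← R4 − 1·R2.
R5 ← R5 − 31/6·R2.
R3 ← R3 / (79/49).
R1 ← R1 − 24/49·R3.
R2 ← R2 + 30/49·R3.
R4 ← R4 + 117/49·R3.
R5 ← R5 + 237/49·R3.
R4 ← R4 / (-24/79).
R1 ← R1 − 90/79·R4.
R2 ← R2 − 6/79·R4.
R3 ← R3 + 164/79·R4.
R5 ← R5 + 17·R4.
R5 ← R5 / (1755/4).
R1 ← R1 + 59/2·R5.
R2 ← R2 + 7/2·R5.
R3 ← R3 − 53·R5.
R4 ← R4 − 107/4·R5.
Reading off the reduced rows gives x_1 = 0, x_2 = -3, x_3 = 0, x_4 = -1, x_5 = -4.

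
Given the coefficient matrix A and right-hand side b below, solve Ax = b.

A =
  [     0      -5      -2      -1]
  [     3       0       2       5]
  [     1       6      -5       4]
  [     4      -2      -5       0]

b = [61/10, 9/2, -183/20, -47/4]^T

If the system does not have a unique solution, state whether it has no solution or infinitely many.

x_1 = -3, x_2 = -2, x_3 = 3/4, x_4 = 12/5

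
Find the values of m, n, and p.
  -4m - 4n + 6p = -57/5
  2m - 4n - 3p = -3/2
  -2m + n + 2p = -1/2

m = -3/4, n = 6/5, p = -8/5

Row-reduce the augmented matrix:
R1 ← R1 / (-4).
R2 ← R2 − 2·R1.
R3 ← R3 + 2·R1.
R2 ← R2 / (-6).
R1 ← R1 − 1·R2.
R3 ← R3 − 3·R2.
R3 ← R3 / (-1).
R1 ← R1 + 3/2·R3.
Reading off the reduced rows gives m = -3/4, n = 6/5, p = -8/5.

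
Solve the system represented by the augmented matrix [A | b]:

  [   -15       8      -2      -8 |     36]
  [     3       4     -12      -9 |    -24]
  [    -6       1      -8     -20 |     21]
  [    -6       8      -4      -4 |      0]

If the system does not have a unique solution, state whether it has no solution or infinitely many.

x_1 = -4, x_2 = -3, x_3 = 0, x_4 = 0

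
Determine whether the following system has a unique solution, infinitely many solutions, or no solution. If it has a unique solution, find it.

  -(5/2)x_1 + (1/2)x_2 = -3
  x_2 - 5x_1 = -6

infinitely many solutions

Row-reduce:
R1 ← R1 / (-5/2).
R2 ← R2 + 5·R1.
Rank is 1 with 2 unknowns, leaving x_2 free.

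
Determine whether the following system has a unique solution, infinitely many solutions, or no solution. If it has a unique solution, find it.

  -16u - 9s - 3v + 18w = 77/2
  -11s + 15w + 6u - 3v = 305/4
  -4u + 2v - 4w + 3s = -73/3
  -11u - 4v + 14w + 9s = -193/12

Row-reduce the augmented matrix:
R1 ← R1 / (-16).
R2 ← R2 − 6·R1.
R3 ← R3 + 4·R1.
R4 ← R4 + 11·R1.
R2 ← R2 / (-33/8).
R1 ← R1 − 3/16·R2.
R3 ← R3 − 11/4·R2.
R4 ← R4 + 31/16·R2.
R3 ← R3 / (6).
R1 ← R1 + 3/22·R3.
R2 ← R2 + 58/11·R3.
R4 ← R4 + 189/22·R3.
R4 ← R4 / (2077/132).
R1 ← R1 + 25/132·R4.
R2 ← R2 + 32/99·R4.
R3 ← R3 + 13/18·R4.
Reading off the reduced rows gives u = 7/4, v = 1/3, w = 9/4, s = -3.

u = 7/4, v = 1/3, w = 9/4, s = -3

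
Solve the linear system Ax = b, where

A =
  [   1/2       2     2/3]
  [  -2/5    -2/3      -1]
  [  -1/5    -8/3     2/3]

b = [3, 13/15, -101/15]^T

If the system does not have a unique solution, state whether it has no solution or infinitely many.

no solution

Row-reduce:
R1 ← R1 / (1/2).
R2 ← R2 + 2/5·R1.
R3 ← R3 + 1/5·R1.
R2 ← R2 / (14/15).
R1 ← R1 − 4·R2.
R3 ← R3 + 28/15·R2.
Row 3 reduces to 0 = 1, a contradiction. The system is inconsistent.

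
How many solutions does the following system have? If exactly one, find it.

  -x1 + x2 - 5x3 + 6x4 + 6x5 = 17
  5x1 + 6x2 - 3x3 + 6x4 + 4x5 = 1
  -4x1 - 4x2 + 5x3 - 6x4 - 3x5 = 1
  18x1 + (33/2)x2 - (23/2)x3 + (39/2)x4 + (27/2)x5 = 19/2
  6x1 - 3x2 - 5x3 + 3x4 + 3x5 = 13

infinitely many solutions

Row-reduce:
R1 ← R1 / (-1).
R2 ← R2 − 5·R1.
R3 ← R3 + 4·R1.
R4 ← R4 − 18·R1.
R5 ← R5 − 6·R1.
R2 ← R2 / (11).
R1 ← R1 + 1·R2.
R3 ← R3 + 8·R2.
R4 ← R4 − 69/2·R2.
R5 ← R5 − 3·R2.
R3 ← R3 / (51/11).
R1 ← R1 − 27/11·R3.
R2 ← R2 + 28/11·R3.
R4 ← R4 + 301/22·R3.
R5 ← R5 + 301/11·R3.
R4 ← R4 / (113/34).
R1 ← R1 + 12/17·R4.
R2 ← R2 − 20/17·R4.
R3 ← R3 + 14/17·R4.
R5 ← R5 − 113/17·R4.
Rank is 4 with 5 unknowns, leaving x5 free.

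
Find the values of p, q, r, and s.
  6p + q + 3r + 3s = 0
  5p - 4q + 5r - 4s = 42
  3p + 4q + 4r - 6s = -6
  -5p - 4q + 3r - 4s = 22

Row-reduce the augmented matrix:
R1 ← R1 / (6).
R2 ← R2 − 5·R1.
R3 ← R3 − 3·R1.
R4 ← R4 + 5·R1.
R2 ← R2 / (-29/6).
R1 ← R1 − 1/6·R2.
R3 ← R3 − 7/2·R2.
R4 ← R4 + 19/6·R2.
R3 ← R3 / (125/29).
R1 ← R1 − 17/29·R3.
R2 ← R2 + 15/29·R3.
R4 ← R4 − 112/29·R3.
R4 ← R4 / (1712/125).
R1 ← R1 − 242/125·R4.
R2 ← R2 + 3/25·R4.
R3 ← R3 + 354/125·R4.
Reading off the reduced rows gives p = 2, q = -6, r = 0, s = -2.

p = 2, q = -6, r = 0, s = -2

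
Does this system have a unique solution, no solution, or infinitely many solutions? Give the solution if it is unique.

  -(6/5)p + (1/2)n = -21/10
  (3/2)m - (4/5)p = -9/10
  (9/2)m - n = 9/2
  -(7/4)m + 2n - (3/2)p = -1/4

no solution

Row-reduce:
Swap R1 and R2.
R1 ← R1 / (3/2).
R3 ← R3 − 9/2·R1.
R4 ← R4 + 7/4·R1.
R2 ← R2 / (1/2).
R3 ← R3 + 1·R2.
R4 ← R4 − 2·R2.
Swap R3 and R4.
R3 ← R3 / (71/30).
R1 ← R1 + 8/15·R3.
R2 ← R2 + 12/5·R3.
Row 4 reduces to 0 = 3, a contradiction. The system is inconsistent.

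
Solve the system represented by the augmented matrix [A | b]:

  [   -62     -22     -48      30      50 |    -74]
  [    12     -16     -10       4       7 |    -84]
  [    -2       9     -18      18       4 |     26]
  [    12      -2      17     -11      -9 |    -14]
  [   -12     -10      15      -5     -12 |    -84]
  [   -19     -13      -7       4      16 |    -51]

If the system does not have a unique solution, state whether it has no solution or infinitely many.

Row-reduce the augmented matrix:
R1 ← R1 / (-62).
R2 ← R2 − 12·R1.
R3 ← R3 + 2·R1.
R4 ← R4 − 12·R1.
R5 ← R5 + 12·R1.
R6 ← R6 + 19·R1.
R2 ← R2 / (-628/31).
R1 ← R1 − 11/31·R2.
R3 ← R3 − 301/31·R2.
R4 ← R4 + 194/31·R2.
R5 ← R5 + 178/31·R2.
R6 ← R6 + 194/31·R2.
R3 ← R3 / (-8069/314).
R1 ← R1 − 137/314·R3.
R2 ← R2 − 299/314·R3.
R4 ← R4 − 2146/157·R3.
R5 ← R5 − 4672/157·R3.
R6 ← R6 − 2146/157·R3.
R4 ← R4 / (26925/8069).
R1 ← R1 − 459/8069·R4.
R2 ← R2 − 2592/8069·R4.
R3 ← R3 + 6824/8069·R4.
R5 ← R5 − 93443/8069·R4.
R6 ← R6 − 26925/8069·R4.
R5 ← R5 / (-485117/26925).
R1 ← R1 + 6389/17950·R5.
R2 ← R2 + 4841/8975·R5.
R3 ← R3 + 7463/53850·R5.
R4 ← R4 − 16897/53850·R5.
R6 reduces to 0 = 0, so the extra equation is consistent.
Reading off the reduced rows gives x_1 = 0, x_2 = 6, x_3 = -1, x_4 = -3, x_5 = 2.

x_1 = 0, x_2 = 6, x_3 = -1, x_4 = -3, x_5 = 2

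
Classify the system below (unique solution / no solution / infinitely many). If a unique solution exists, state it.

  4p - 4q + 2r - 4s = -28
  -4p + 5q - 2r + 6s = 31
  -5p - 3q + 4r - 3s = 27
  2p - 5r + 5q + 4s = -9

p = -6, q = -1, r = 0, s = 2

Row-reduce the augmented matrix:
R1 ← R1 / (4).
R2 ← R2 + 4·R1.
R3 ← R3 + 5·R1.
R4 ← R4 − 2·R1.
R1 ← R1 + 1·R2.
R3 ← R3 + 8·R2.
R4 ← R4 − 7·R2.
R3 ← R3 / (13/2).
R1 ← R1 − 1/2·R3.
R4 ← R4 + 6·R3.
R4 ← R4 / (-8/13).
R1 ← R1 − 5/13·R4.
R2 ← R2 − 2·R4.
R3 ← R3 − 16/13·R4.
Reading off the reduced rows gives p = -6, q = -1, r = 0, s = 2.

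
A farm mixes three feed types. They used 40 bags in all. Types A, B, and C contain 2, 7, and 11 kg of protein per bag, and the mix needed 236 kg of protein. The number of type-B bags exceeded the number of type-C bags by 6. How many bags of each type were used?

Let a = type-A bags, b = type-B bags, c = type-C bags.
  a + b + c = 40
  2a + 7b + 11c = 236
  b - c = 6
Row-reduce the augmented matrix:
R2 ← R2 − 2·R1.
R2 ← R2 / (5).
R1 ← R1 − 1·R2.
R3 ← R3 − 1·R2.
R3 ← R3 / (-14/5).
R1 ← R1 + 4/5·R3.
R2 ← R2 − 9/5·R3.
Reading off the reduced rows gives a = 16, b = 15, c = 9.

type-A bags: 16, type-B bags: 15, type-C bags: 9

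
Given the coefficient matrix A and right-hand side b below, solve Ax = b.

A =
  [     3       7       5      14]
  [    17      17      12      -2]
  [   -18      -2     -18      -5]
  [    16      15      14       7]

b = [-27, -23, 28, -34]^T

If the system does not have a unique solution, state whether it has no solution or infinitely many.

Row-reduce the augmented matrix:
R1 ← R1 / (3).
R2 ← R2 − 17·R1.
R3 ← R3 + 18·R1.
R4 ← R4 − 16·R1.
R2 ← R2 / (-68/3).
R1 ← R1 − 7/3·R2.
R3 ← R3 − 40·R2.
R4 ← R4 + 67/3·R2.
R3 ← R3 / (-286/17).
R1 ← R1 + 1/68·R3.
R2 ← R2 − 49/68·R3.
R4 ← R4 − 233/68·R3.
R4 ← R4 / (-769/1144).
R1 ← R1 + 4175/1144·R4.
R2 ← R2 − 943/1144·R4.
R3 ← R3 − 1097/286·R4.
Reading off the reduced rows gives x_1 = -3, x_2 = 0, x_3 = 2, x_4 = -2.

x_1 = -3, x_2 = 0, x_3 = 2, x_4 = -2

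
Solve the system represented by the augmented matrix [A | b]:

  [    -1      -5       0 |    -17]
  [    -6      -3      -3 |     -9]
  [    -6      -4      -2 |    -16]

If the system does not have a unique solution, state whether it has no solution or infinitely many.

x_1 = 2, x_2 = 3, x_3 = -4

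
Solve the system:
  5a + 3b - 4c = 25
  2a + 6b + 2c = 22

infinitely many solutions

Row-reduce:
R1 ← R1 / (5).
R2 ← R2 − 2·R1.
R2 ← R2 / (24/5).
R1 ← R1 − 3/5·R2.
Rank is 2 with 3 unknowns, leaving c free.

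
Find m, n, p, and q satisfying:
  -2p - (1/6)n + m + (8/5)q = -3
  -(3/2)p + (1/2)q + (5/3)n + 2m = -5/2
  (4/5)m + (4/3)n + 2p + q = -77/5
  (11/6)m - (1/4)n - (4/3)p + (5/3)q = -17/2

Row-reduce the augmented matrix:
R2 ← R2 − 2·R1.
R3 ← R3 − 4/5·R1.
R4 ← R4 − 11/6·R1.
R2 ← R2 / (2).
R1 ← R1 + 1/6·R2.
R3 ← R3 − 22/15·R2.
R4 ← R4 − 1/18·R2.
R3 ← R3 / (53/30).
R1 ← R1 + 43/24·R3.
R2 ← R2 − 5/4·R3.
R4 ← R4 − 163/72·R3.
R4 ← R4 / (-10717/3180).
R1 ← R1 − 657/212·R4.
R2 ← R2 + 1353/530·R4.
R3 ← R3 − 51/53·R4.
Reading off the reduced rows gives m = -3, n = 0, p = -4, q = -5.

m = -3, n = 0, p = -4, q = -5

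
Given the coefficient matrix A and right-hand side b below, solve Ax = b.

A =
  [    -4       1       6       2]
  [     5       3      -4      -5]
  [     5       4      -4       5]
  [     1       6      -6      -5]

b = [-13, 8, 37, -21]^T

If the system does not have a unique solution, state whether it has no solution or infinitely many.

x_1 = 6, x_2 = -1, x_3 = 1, x_4 = 3

Row-reduce the augmented matrix:
R1 ← R1 / (-4).
R2 ← R2 − 5·R1.
R3 ← R3 − 5·R1.
R4 ← R4 − 1·R1.
R2 ← R2 / (17/4).
R1 ← R1 + 1/4·R2.
R3 ← R3 − 21/4·R2.
R4 ← R4 − 25/4·R2.
R3 ← R3 / (-14/17).
R1 ← R1 + 22/17·R3.
R2 ← R2 − 14/17·R3.
R4 ← R4 + 164/17·R3.
R4 ← R4 / (-874/7).
R1 ← R1 + 121/7·R4.
R2 ← R2 − 10·R4.
R3 ← R3 + 90/7·R4.
Reading off the reduced rows gives x_1 = 6, x_2 = -1, x_3 = 1, x_4 = 3.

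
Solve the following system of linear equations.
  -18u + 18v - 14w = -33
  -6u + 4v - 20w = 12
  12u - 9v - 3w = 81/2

Row-reduce the augmented matrix:
R1 ← R1 / (-18).
R2 ← R2 + 6·R1.
R3 ← R3 − 12·R1.
R2 ← R2 / (-2).
R1 ← R1 + 1·R2.
R3 ← R3 − 3·R2.
R3 ← R3 / (-106/3).
R1 ← R1 − 76/9·R3.
R2 ← R2 − 23/3·R3.
Reading off the reduced rows gives u = 3, v = 0, w = -3/2.

u = 3, v = 0, w = -3/2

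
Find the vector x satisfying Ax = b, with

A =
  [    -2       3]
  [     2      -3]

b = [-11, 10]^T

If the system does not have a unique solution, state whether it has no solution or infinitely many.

Row-reduce:
R1 ← R1 / (-2).
R2 ← R2 − 2·R1.
Row 2 reduces to 0 = -1, a contradiction. The system is inconsistent.

no solution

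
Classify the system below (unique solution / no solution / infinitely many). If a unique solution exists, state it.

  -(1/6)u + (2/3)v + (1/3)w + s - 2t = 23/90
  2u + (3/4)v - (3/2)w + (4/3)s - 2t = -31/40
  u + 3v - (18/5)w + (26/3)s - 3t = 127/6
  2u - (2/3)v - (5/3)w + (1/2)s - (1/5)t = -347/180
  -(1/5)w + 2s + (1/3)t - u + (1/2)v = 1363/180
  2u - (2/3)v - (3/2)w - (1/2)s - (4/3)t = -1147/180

u = -6/5, v = 3/2, w = -1/3, s = 5/2, t = 5/3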